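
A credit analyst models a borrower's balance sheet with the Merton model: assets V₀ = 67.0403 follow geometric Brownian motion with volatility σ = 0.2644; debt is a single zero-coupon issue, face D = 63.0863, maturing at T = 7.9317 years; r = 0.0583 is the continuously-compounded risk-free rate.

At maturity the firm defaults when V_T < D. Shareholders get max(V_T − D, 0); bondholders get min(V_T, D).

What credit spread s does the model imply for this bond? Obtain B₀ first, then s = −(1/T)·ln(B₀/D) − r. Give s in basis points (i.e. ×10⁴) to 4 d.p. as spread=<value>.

spread=178.9411

d₁ = [ln(V₀/D) + (r + σ²/2)T] / (σ√T)
   = [ln(67.0403/63.0863) + (0.0583 + 0.5·0.2644²)·7.9317] / (0.2644·√7.9317)
   = [0.060790 + 0.739660] / 0.744637 = 1.074954
d₂ = d₁ − σ√T = 1.074954 − 0.744637 = 0.330317
N(d₁) = 0.858802,  N(d₂) = 0.629420,  e^(−rT) = 0.629759
E₀ = V₀·N(d₁) − D·e^(−rT)·N(d₂)
   = 67.0403·0.858802 − 63.0863·0.629759·0.629420 = 32.568045
B₀ = V₀ − E₀ = 67.0403 − 32.568045 = 34.472255
spread = −(1/T)·ln(B₀/D) − r = −(1/7.9317)·ln(34.472255/63.0863) − 0.0583 = 0.01789411
in basis points: 0.01789411 × 10⁴ = 178.9411 bp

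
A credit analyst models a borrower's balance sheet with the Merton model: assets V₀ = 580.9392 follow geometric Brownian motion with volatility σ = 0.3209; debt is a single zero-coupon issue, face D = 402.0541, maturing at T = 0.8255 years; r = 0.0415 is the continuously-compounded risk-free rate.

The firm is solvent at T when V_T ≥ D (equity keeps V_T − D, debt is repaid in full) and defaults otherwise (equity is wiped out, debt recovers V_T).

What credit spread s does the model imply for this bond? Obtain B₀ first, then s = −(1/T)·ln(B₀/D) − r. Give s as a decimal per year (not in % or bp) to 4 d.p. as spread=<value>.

d₁ = [ln(V₀/D) + (r + σ²/2)T] / (σ√T)
   = [ln(580.9392/402.0541) + (0.0415 + 0.5·0.3209²)·0.8255] / (0.3209·√0.8255)
   = [0.368059 + 0.076762] / 0.291560 = 1.525659
d₂ = d₁ − σ√T = 1.525659 − 0.291560 = 1.234099
N(d₁) = 0.936453,  N(d₂) = 0.891417,  e^(−rT) = 0.966322
E₀ = V₀·N(d₁) − D·e^(−rT)·N(d₂)
   = 580.9392·0.936453 − 402.0541·0.966322·0.891417 = 197.694332
B₀ = V₀ − E₀ = 580.9392 − 197.694332 = 383.244868
spread = −(1/T)·ln(B₀/D) − r = −(1/0.8255)·ln(383.244868/402.0541) − 0.0415 = 0.01654062

spread=0.0165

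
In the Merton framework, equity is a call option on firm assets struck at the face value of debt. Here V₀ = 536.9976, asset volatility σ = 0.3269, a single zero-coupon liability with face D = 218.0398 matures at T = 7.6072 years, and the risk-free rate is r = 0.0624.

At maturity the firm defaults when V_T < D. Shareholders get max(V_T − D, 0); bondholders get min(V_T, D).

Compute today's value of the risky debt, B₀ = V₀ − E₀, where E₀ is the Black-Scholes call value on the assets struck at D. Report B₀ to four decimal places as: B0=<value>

B0=129.3979

d₁ = [ln(V₀/D) + (r + σ²/2)T] / (σ√T)
   = [ln(536.9976/218.0398) + (0.0624 + 0.5·0.3269²)·7.6072] / (0.3269·√7.6072)
   = [0.901316 + 0.881156] / 0.901628 = 1.976948
d₂ = d₁ − σ√T = 1.976948 − 0.901628 = 1.075320
N(d₁) = 0.975976,  N(d₂) = 0.858884,  e^(−rT) = 0.622078
E₀ = V₀·N(d₁) − D·e^(−rT)·N(d₂)
   = 536.9976·0.975976 − 218.0398·0.622078·0.858884 = 407.599700
B₀ = V₀ − E₀ = 536.9976 − 407.599700 = 129.397900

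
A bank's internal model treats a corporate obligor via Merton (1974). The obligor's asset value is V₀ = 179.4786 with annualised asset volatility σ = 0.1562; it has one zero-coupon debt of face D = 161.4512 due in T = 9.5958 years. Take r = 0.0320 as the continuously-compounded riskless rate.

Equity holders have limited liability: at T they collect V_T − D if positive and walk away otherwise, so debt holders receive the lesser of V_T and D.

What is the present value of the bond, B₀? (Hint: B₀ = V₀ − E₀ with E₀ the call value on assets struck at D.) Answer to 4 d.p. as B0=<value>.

B0=111.1770

d₁ = [ln(V₀/D) + (r + σ²/2)T] / (σ√T)
   = [ln(179.4786/161.4512) + (0.0320 + 0.5·0.1562²)·9.5958] / (0.1562·√9.5958)
   = [0.105853 + 0.424127] / 0.483862 = 1.095312
d₂ = d₁ − σ√T = 1.095312 − 0.483862 = 0.611450
N(d₁) = 0.863310,  N(d₂) = 0.729549,  e^(−rT) = 0.735602
E₀ = V₀·N(d₁) − D·e^(−rT)·N(d₂)
   = 179.4786·0.863310 − 161.4512·0.735602·0.729549 = 68.301589
B₀ = V₀ − E₀ = 179.4786 − 68.301589 = 111.177011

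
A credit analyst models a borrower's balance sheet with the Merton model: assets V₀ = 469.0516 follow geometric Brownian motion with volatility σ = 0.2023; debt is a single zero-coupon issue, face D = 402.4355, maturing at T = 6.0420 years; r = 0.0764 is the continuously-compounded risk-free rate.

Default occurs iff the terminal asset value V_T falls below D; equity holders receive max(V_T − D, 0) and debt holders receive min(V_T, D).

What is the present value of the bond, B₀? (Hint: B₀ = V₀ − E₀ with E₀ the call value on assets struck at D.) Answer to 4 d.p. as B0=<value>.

B0=244.9012

d₁ = [ln(V₀/D) + (r + σ²/2)T] / (σ√T)
   = [ln(469.0516/402.4355) + (0.0764 + 0.5·0.2023²)·6.0420] / (0.2023·√6.0420)
   = [0.153178 + 0.585244] / 0.497263 = 1.484973
d₂ = d₁ − σ√T = 1.484973 − 0.497263 = 0.987709
N(d₁) = 0.931224,  N(d₂) = 0.838353,  e^(−rT) = 0.630269
E₀ = V₀·N(d₁) − D·e^(−rT)·N(d₂)
   = 469.0516·0.931224 − 402.4355·0.630269·0.838353 = 224.150440
B₀ = V₀ − E₀ = 469.0516 − 224.150440 = 244.901160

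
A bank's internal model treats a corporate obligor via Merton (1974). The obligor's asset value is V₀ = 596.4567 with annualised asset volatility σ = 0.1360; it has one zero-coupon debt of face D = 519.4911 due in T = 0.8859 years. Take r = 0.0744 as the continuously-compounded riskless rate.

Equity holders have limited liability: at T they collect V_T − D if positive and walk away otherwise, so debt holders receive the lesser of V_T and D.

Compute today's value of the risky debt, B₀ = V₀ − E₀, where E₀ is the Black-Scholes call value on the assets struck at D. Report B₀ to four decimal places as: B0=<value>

d₁ = [ln(V₀/D) + (r + σ²/2)T] / (σ√T)
   = [ln(596.4567/519.4911) + (0.0744 + 0.5·0.1360²)·0.8859] / (0.1360·√0.8859)
   = [0.138157 + 0.074104] / 0.128006 = 1.658206
d₂ = d₁ − σ√T = 1.658206 − 0.128006 = 1.530199
N(d₁) = 0.951362,  N(d₂) = 0.937016,  e^(−rT) = 0.936214
E₀ = V₀·N(d₁) − D·e^(−rT)·N(d₂)
   = 596.4567·0.951362 − 519.4911·0.936214·0.937016 = 111.723725
B₀ = V₀ − E₀ = 596.4567 − 111.723725 = 484.732975

B0=484.7330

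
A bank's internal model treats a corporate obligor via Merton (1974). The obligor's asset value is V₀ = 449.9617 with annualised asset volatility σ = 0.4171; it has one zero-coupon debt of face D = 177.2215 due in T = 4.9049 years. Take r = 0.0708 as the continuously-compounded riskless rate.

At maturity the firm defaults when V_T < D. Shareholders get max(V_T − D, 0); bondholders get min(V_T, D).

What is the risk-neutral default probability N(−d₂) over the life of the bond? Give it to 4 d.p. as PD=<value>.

PD=0.1781

d₁ = [ln(V₀/D) + (r + σ²/2)T] / (σ√T)
   = [ln(449.9617/177.2215) + (0.0708 + 0.5·0.4171²)·4.9049] / (0.4171·√4.9049)
   = [0.931762 + 0.773926] / 0.923752 = 1.846478
d₂ = d₁ − σ√T = 1.846478 − 0.923752 = 0.922727
risk-neutral PD = N(−d₂) = N(-0.922727) = 0.178075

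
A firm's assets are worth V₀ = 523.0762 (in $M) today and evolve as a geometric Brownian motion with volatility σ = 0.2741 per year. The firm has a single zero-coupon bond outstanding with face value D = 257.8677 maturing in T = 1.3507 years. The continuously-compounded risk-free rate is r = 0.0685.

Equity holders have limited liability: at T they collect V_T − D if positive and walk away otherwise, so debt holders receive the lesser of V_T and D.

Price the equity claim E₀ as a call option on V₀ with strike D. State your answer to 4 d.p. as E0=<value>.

d₁ = [ln(V₀/D) + (r + σ²/2)T] / (σ√T)
   = [ln(523.0762/257.8677) + (0.0685 + 0.5·0.2741²)·1.3507] / (0.2741·√1.3507)
   = [0.707280 + 0.143263] / 0.318558 = 2.669979
d₂ = d₁ − σ√T = 2.669979 − 0.318558 = 2.351421
N(d₁) = 0.996207,  N(d₂) = 0.990649,  e^(−rT) = 0.911628
E₀ = V₀·N(d₁) − D·e^(−rT)·N(d₂)
   = 523.0762·0.996207 − 257.8677·0.911628·0.990649 = 288.210998

E0=288.2110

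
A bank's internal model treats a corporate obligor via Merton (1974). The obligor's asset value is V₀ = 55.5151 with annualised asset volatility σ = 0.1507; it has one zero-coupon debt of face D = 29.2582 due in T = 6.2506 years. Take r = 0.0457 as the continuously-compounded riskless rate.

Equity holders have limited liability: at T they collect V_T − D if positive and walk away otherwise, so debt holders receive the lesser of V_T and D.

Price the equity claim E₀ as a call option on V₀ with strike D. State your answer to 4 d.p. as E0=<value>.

E0=33.5564

d₁ = [ln(V₀/D) + (r + σ²/2)T] / (σ√T)
   = [ln(55.5151/29.2582) + (0.0457 + 0.5·0.1507²)·6.2506] / (0.1507·√6.2506)
   = [0.640495 + 0.356630] / 0.376768 = 2.646521
d₂ = d₁ − σ√T = 2.646521 − 0.376768 = 2.269753
N(d₁) = 0.995934,  N(d₂) = 0.988389,  e^(−rT) = 0.751524
E₀ = V₀·N(d₁) − D·e^(−rT)·N(d₂)
   = 55.5151·0.995934 − 29.2582·0.751524·0.988389 = 33.556442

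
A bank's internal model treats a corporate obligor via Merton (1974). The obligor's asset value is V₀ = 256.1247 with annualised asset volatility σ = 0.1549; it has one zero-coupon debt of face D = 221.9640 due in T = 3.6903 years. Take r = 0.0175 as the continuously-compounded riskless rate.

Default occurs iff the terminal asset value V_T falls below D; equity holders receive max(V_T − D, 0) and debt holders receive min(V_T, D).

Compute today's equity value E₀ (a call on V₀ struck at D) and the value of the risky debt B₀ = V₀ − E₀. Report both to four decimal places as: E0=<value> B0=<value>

d₁ = [ln(V₀/D) + (r + σ²/2)T] / (σ√T)
   = [ln(256.1247/221.9640) + (0.0175 + 0.5·0.1549²)·3.6903] / (0.1549·√3.6903)
   = [0.143149 + 0.108853] / 0.297565 = 0.846880
d₂ = d₁ − σ√T = 0.846880 − 0.297565 = 0.549315
N(d₁) = 0.801469,  N(d₂) = 0.708605,  e^(−rT) = 0.937461
E₀ = V₀·N(d₁) − D·e^(−rT)·N(d₂)
   = 256.1247·0.801469 − 221.9640·0.937461·0.708605 = 57.827605
B₀ = V₀ − E₀ = 256.1247 − 57.827605 = 198.297095

E0=57.8276 B0=198.2971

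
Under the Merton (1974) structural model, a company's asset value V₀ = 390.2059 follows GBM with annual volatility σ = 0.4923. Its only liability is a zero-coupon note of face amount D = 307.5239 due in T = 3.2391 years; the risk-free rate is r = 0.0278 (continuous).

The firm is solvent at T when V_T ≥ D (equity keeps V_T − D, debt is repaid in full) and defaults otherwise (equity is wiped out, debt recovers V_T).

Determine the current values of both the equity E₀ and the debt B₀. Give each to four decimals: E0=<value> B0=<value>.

d₁ = [ln(V₀/D) + (r + σ²/2)T] / (σ√T)
   = [ln(390.2059/307.5239) + (0.0278 + 0.5·0.4923²)·3.2391] / (0.4923·√3.2391)
   = [0.238122 + 0.482560] / 0.886017 = 0.813395
d₂ = d₁ − σ√T = 0.813395 − 0.886017 = -0.072622
N(d₁) = 0.792004,  N(d₂) = 0.471053,  e^(−rT) = 0.913888
E₀ = V₀·N(d₁) − D·e^(−rT)·N(d₂)
   = 390.2059·0.792004 − 307.5239·0.913888·0.471053 = 176.658665
B₀ = V₀ − E₀ = 390.2059 − 176.658665 = 213.547235

E0=176.6587 B0=213.5472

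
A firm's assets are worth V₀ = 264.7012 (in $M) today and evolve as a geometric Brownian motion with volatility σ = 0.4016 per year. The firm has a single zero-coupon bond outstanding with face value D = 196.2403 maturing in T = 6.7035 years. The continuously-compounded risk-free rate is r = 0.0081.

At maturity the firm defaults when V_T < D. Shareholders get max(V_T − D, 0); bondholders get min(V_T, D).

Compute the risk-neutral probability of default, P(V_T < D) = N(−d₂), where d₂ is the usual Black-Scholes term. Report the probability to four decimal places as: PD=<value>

PD=0.5714

d₁ = [ln(V₀/D) + (r + σ²/2)T] / (σ√T)
   = [ln(264.7012/196.2403) + (0.0081 + 0.5·0.4016²)·6.7035] / (0.4016·√6.7035)
   = [0.299262 + 0.594877] / 1.039787 = 0.859925
d₂ = d₁ − σ√T = 0.859925 − 1.039787 = -0.179863
risk-neutral PD = N(−d₂) = N(0.179863) = 0.571370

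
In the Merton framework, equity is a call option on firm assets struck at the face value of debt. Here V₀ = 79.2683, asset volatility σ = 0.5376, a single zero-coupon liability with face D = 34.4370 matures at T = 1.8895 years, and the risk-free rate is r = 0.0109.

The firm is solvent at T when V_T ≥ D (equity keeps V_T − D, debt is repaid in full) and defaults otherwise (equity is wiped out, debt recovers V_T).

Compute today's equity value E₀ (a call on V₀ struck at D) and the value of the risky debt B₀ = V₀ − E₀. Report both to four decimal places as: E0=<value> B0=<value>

d₁ = [ln(V₀/D) + (r + σ²/2)T] / (σ√T)
   = [ln(79.2683/34.4370) + (0.0109 + 0.5·0.5376²)·1.8895] / (0.5376·√1.8895)
   = [0.833707 + 0.293641] / 0.738980 = 1.525546
d₂ = d₁ − σ√T = 1.525546 − 0.738980 = 0.786566
N(d₁) = 0.936439,  N(d₂) = 0.784232,  e^(−rT) = 0.979615
E₀ = V₀·N(d₁) − D·e^(−rT)·N(d₂)
   = 79.2683·0.936439 − 34.4370·0.979615·0.784232 = 47.773819
B₀ = V₀ − E₀ = 79.2683 − 47.773819 = 31.494481

E0=47.7738 B0=31.4945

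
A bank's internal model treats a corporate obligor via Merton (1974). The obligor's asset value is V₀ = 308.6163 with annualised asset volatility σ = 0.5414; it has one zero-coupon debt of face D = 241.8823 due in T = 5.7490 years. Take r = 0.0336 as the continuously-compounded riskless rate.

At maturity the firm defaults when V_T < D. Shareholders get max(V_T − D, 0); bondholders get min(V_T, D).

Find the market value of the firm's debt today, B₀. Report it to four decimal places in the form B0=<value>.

d₁ = [ln(V₀/D) + (r + σ²/2)T] / (σ√T)
   = [ln(308.6163/241.8823) + (0.0336 + 0.5·0.5414²)·5.7490] / (0.5414·√5.7490)
   = [0.243648 + 1.035722] / 1.298119 = 0.985557
d₂ = d₁ − σ√T = 0.985557 − 1.298119 = -0.312562
N(d₁) = 0.837825,  N(d₂) = 0.377307,  e^(−rT) = 0.824345
E₀ = V₀·N(d₁) − D·e^(−rT)·N(d₂)
   = 308.6163·0.837825 − 241.8823·0.824345·0.377307 = 183.333491
B₀ = V₀ − E₀ = 308.6163 − 183.333491 = 125.282809

B0=125.2828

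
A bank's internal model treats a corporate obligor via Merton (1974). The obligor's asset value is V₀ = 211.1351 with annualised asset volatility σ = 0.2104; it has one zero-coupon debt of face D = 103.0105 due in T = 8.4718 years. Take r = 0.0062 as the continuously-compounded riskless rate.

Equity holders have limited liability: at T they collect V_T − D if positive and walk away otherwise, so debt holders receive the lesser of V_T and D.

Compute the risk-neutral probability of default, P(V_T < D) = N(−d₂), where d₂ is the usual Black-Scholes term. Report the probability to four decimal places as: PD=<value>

PD=0.1707

d₁ = [ln(V₀/D) + (r + σ²/2)T] / (σ√T)
   = [ln(211.1351/103.0105) + (0.0062 + 0.5·0.2104²)·8.4718] / (0.2104·√8.4718)
   = [0.717667 + 0.240041] / 0.612398 = 1.563866
d₂ = d₁ − σ√T = 1.563866 − 0.612398 = 0.951468
risk-neutral PD = N(−d₂) = N(-0.951468) = 0.170683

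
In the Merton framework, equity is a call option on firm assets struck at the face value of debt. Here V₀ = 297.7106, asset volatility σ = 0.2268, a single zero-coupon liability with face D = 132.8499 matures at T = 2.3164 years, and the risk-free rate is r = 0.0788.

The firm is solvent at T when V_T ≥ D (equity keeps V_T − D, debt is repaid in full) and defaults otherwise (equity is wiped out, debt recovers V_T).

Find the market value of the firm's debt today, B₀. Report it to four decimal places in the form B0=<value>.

d₁ = [ln(V₀/D) + (r + σ²/2)T] / (σ√T)
   = [ln(297.7106/132.8499) + (0.0788 + 0.5·0.2268²)·2.3164] / (0.2268·√2.3164)
   = [0.806902 + 0.242108] / 0.345183 = 3.038994
d₂ = d₁ − σ√T = 3.038994 − 0.345183 = 2.693810
N(d₁) = 0.998813,  N(d₂) = 0.996468,  e^(−rT) = 0.833158
E₀ = V₀·N(d₁) − D·e^(−rT)·N(d₂)
   = 297.7106·0.998813 − 132.8499·0.833158·0.996468 = 187.063284
B₀ = V₀ − E₀ = 297.7106 − 187.063284 = 110.647316

B0=110.6473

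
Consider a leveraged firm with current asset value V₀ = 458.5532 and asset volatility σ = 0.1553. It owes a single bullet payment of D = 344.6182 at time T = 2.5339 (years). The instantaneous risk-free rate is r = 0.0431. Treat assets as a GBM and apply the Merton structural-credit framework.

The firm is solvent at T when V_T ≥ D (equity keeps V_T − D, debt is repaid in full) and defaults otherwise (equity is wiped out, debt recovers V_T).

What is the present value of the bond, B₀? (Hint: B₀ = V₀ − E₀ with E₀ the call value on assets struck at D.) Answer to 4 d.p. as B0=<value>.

B0=306.7998

d₁ = [ln(V₀/D) + (r + σ²/2)T] / (σ√T)
   = [ln(458.5532/344.6182) + (0.0431 + 0.5·0.1553²)·2.5339] / (0.1553·√2.5339)
   = [0.285639 + 0.139768] / 0.247210 = 1.720831
d₂ = d₁ − σ√T = 1.720831 − 0.247210 = 1.473620
N(d₁) = 0.957359,  N(d₂) = 0.929708,  e^(−rT) = 0.896541
E₀ = V₀·N(d₁) − D·e^(−rT)·N(d₂)
   = 458.5532·0.957359 − 344.6182·0.896541·0.929708 = 151.753430
B₀ = V₀ − E₀ = 458.5532 − 151.753430 = 306.799770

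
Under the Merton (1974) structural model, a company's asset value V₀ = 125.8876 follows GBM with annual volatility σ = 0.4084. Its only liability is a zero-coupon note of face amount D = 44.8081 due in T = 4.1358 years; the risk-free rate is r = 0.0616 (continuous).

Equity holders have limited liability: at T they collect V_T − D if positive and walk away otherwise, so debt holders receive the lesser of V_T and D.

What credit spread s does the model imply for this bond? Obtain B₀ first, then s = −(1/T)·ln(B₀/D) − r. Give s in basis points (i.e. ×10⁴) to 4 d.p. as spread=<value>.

spread=95.5514

d₁ = [ln(V₀/D) + (r + σ²/2)T] / (σ√T)
   = [ln(125.8876/44.8081) + (0.0616 + 0.5·0.4084²)·4.1358] / (0.4084·√4.1358)
   = [1.033001 + 0.599671] / 0.830549 = 1.965773
d₂ = d₁ − σ√T = 1.965773 − 0.830549 = 1.135224
N(d₁) = 0.975338,  N(d₂) = 0.871859,  e^(−rT) = 0.775098
E₀ = V₀·N(d₁) − D·e^(−rT)·N(d₂)
   = 125.8876·0.975338 − 44.8081·0.775098·0.871859 = 92.502639
B₀ = V₀ − E₀ = 125.8876 − 92.502639 = 33.384961
spread = −(1/T)·ln(B₀/D) − r = −(1/4.1358)·ln(33.384961/44.8081) − 0.0616 = 0.00955514
in basis points: 0.00955514 × 10⁴ = 95.5514 bp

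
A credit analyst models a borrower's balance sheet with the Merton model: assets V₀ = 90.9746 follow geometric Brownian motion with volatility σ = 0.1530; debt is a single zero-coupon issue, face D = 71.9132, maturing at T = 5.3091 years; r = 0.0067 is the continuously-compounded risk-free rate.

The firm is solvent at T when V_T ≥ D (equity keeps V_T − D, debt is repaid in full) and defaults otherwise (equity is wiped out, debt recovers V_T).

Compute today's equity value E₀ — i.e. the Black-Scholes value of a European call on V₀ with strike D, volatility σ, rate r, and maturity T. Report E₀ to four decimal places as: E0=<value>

d₁ = [ln(V₀/D) + (r + σ²/2)T] / (σ√T)
   = [ln(90.9746/71.9132) + (0.0067 + 0.5·0.1530²)·5.3091] / (0.1530·√5.3091)
   = [0.235121 + 0.097711] / 0.352535 = 0.944111
d₂ = d₁ − σ√T = 0.944111 − 0.352535 = 0.591576
N(d₁) = 0.827443,  N(d₂) = 0.722933,  e^(−rT) = 0.965054
E₀ = V₀·N(d₁) − D·e^(−rT)·N(d₂)
   = 90.9746·0.827443 − 71.9132·0.965054·0.722933 = 25.104707

E0=25.1047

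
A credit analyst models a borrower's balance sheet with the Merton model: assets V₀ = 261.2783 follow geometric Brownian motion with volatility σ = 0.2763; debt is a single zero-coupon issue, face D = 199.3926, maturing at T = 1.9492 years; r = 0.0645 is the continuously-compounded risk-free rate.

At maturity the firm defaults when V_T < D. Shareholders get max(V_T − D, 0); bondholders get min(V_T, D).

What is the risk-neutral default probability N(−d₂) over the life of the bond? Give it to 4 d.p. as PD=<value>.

PD=0.2022

d₁ = [ln(V₀/D) + (r + σ²/2)T] / (σ√T)
   = [ln(261.2783/199.3926) + (0.0645 + 0.5·0.2763²)·1.9492] / (0.2763·√1.9492)
   = [0.270310 + 0.200126] / 0.385753 = 1.219528
d₂ = d₁ − σ√T = 1.219528 − 0.385753 = 0.833775
risk-neutral PD = N(−d₂) = N(-0.833775) = 0.202204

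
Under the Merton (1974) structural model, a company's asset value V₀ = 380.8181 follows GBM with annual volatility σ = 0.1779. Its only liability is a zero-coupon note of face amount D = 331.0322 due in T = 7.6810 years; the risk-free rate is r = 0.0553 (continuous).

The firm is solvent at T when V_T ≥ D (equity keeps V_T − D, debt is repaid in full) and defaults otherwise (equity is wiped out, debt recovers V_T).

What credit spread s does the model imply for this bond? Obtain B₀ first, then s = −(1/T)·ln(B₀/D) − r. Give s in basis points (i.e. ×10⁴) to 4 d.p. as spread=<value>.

d₁ = [ln(V₀/D) + (r + σ²/2)T] / (σ√T)
   = [ln(380.8181/331.0322) + (0.0553 + 0.5·0.1779²)·7.6810] / (0.1779·√7.6810)
   = [0.140106 + 0.546305] / 0.493043 = 1.392193
d₂ = d₁ − σ√T = 1.392193 − 0.493043 = 0.899150
N(d₁) = 0.918068,  N(d₂) = 0.815714,  e^(−rT) = 0.653927
E₀ = V₀·N(d₁) − D·e^(−rT)·N(d₂)
   = 380.8181·0.918068 − 331.0322·0.653927·0.815714 = 173.038621
B₀ = V₀ − E₀ = 380.8181 − 173.038621 = 207.779479
spread = −(1/T)·ln(B₀/D) − r = −(1/7.6810)·ln(207.779479/331.0322) − 0.0553 = 0.00533512
in basis points: 0.00533512 × 10⁴ = 53.3512 bp

spread=53.3512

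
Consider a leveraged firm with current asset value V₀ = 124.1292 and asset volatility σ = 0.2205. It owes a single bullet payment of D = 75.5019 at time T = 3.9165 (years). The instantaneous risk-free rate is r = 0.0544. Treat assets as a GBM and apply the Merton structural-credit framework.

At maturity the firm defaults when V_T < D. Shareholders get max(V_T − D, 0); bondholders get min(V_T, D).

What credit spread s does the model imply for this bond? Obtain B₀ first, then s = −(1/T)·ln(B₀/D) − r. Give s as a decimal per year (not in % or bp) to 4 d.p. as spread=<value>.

d₁ = [ln(V₀/D) + (r + σ²/2)T] / (σ√T)
   = [ln(124.1292/75.5019) + (0.0544 + 0.5·0.2205²)·3.9165] / (0.2205·√3.9165)
   = [0.497165 + 0.308268] / 0.436373 = 1.845746
d₂ = d₁ − σ√T = 1.845746 − 0.436373 = 1.409373
N(d₁) = 0.967535,  N(d₂) = 0.920638,  e^(−rT) = 0.808110
E₀ = V₀·N(d₁) − D·e^(−rT)·N(d₂)
   = 124.1292·0.967535 − 75.5019·0.808110·0.920638 = 63.927796
B₀ = V₀ − E₀ = 124.1292 − 63.927796 = 60.201404
spread = −(1/T)·ln(B₀/D) − r = −(1/3.9165)·ln(60.201404/75.5019) − 0.0544 = 0.00342258

spread=0.0034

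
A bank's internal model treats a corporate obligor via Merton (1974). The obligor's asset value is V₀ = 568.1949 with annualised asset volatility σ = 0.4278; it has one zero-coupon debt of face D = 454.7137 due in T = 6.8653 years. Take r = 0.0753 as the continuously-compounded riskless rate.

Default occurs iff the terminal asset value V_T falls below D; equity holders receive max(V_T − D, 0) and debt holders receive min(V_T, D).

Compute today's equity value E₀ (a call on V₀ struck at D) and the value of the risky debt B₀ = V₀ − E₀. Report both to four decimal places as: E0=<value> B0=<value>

E0=358.7111 B0=209.4838

d₁ = [ln(V₀/D) + (r + σ²/2)T] / (σ√T)
   = [ln(568.1949/454.7137) + (0.0753 + 0.5·0.4278²)·6.8653] / (0.4278·√6.8653)
   = [0.222797 + 1.145176] / 1.120909 = 1.220413
d₂ = d₁ − σ√T = 1.220413 − 1.120909 = 0.099504
N(d₁) = 0.888846,  N(d₂) = 0.539631,  e^(−rT) = 0.596332
E₀ = V₀·N(d₁) − D·e^(−rT)·N(d₂)
   = 568.1949·0.888846 − 454.7137·0.596332·0.539631 = 358.711118
B₀ = V₀ − E₀ = 568.1949 − 358.711118 = 209.483782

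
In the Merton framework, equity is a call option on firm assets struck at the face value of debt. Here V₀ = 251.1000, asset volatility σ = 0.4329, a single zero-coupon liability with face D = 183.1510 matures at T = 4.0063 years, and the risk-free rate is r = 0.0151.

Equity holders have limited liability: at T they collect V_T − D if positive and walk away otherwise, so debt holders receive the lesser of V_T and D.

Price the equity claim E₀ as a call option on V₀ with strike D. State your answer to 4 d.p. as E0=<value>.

E0=116.4095

d₁ = [ln(V₀/D) + (r + σ²/2)T] / (σ√T)
   = [ln(251.1000/183.1510) + (0.0151 + 0.5·0.4329²)·4.0063] / (0.4329·√4.0063)
   = [0.315540 + 0.435890] / 0.866482 = 0.867221
d₂ = d₁ − σ√T = 0.867221 − 0.866482 = 0.000739
N(d₁) = 0.807089,  N(d₂) = 0.500295,  e^(−rT) = 0.941298
E₀ = V₀·N(d₁) − D·e^(−rT)·N(d₂)
   = 251.1000·0.807089 − 183.1510·0.941298·0.500295 = 116.409457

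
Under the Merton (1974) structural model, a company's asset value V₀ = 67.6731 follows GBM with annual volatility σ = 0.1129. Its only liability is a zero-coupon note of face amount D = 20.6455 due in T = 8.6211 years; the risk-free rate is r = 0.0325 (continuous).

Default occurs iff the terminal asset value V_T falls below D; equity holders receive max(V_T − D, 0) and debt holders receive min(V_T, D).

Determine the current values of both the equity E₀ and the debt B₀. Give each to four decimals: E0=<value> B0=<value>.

E0=52.0725 B0=15.6006

d₁ = [ln(V₀/D) + (r + σ²/2)T] / (σ√T)
   = [ln(67.6731/20.6455) + (0.0325 + 0.5·0.1129²)·8.6211] / (0.1129·√8.6211)
   = [1.187191 + 0.335130] / 0.331494 = 4.592308
d₂ = d₁ − σ√T = 4.592308 − 0.331494 = 4.260814
N(d₁) = 0.999998,  N(d₂) = 0.999990,  e^(−rT) = 0.755643
E₀ = V₀·N(d₁) − D·e^(−rT)·N(d₂)
   = 67.6731·0.999998 − 20.6455·0.755643·0.999990 = 52.072475
B₀ = V₀ − E₀ = 67.6731 − 52.072475 = 15.600625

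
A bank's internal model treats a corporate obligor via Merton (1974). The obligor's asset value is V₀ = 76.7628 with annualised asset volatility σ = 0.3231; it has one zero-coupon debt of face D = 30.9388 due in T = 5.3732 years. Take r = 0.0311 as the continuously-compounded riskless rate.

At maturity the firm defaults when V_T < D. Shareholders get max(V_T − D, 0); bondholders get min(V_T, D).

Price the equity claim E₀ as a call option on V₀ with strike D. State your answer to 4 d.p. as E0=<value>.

E0=51.6655

d₁ = [ln(V₀/D) + (r + σ²/2)T] / (σ√T)
   = [ln(76.7628/30.9388) + (0.0311 + 0.5·0.3231²)·5.3732] / (0.3231·√5.3732)
   = [0.908709 + 0.447570] / 0.748951 = 1.810905
d₂ = d₁ − σ√T = 1.810905 − 0.748951 = 1.061954
N(d₁) = 0.964922,  N(d₂) = 0.855872,  e^(−rT) = 0.846109
E₀ = V₀·N(d₁) − D·e^(−rT)·N(d₂)
   = 76.7628·0.964922 − 30.9388·0.846109·0.855872 = 51.665454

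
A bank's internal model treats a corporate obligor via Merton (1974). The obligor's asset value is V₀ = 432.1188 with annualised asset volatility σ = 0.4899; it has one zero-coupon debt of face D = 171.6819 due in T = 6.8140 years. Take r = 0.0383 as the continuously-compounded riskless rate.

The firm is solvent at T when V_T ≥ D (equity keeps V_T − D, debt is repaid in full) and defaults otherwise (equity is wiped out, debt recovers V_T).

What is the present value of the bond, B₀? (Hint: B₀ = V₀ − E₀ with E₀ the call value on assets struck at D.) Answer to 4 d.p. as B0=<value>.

d₁ = [ln(V₀/D) + (r + σ²/2)T] / (σ√T)
   = [ln(432.1188/171.6819) + (0.0383 + 0.5·0.4899²)·6.8140] / (0.4899·√6.8140)
   = [0.923057 + 1.078663] / 1.278817 = 1.565290
d₂ = d₁ − σ√T = 1.565290 − 1.278817 = 0.286473
N(d₁) = 0.941243,  N(d₂) = 0.612742,  e^(−rT) = 0.770299
E₀ = V₀·N(d₁) − D·e^(−rT)·N(d₂)
   = 432.1188·0.941243 − 171.6819·0.770299·0.612742 = 325.695655
B₀ = V₀ − E₀ = 432.1188 − 325.695655 = 106.423145

B0=106.4231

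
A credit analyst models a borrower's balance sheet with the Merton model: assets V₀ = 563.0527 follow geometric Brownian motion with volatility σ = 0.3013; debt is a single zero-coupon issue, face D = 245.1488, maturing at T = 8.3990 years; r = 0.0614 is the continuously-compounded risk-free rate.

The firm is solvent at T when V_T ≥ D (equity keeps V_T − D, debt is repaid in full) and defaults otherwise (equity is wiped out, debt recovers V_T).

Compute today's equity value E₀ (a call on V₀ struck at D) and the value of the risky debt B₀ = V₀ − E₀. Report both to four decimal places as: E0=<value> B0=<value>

E0=422.8906 B0=140.1621

d₁ = [ln(V₀/D) + (r + σ²/2)T] / (σ√T)
   = [ln(563.0527/245.1488) + (0.0614 + 0.5·0.3013²)·8.3990] / (0.3013·√8.3990)
   = [0.831508 + 0.896936] / 0.873198 = 1.979440
d₂ = d₁ − σ√T = 1.979440 − 0.873198 = 1.106242
N(d₁) = 0.976117,  N(d₂) = 0.865689,  e^(−rT) = 0.597083
E₀ = V₀·N(d₁) − D·e^(−rT)·N(d₂)
   = 563.0527·0.976117 − 245.1488·0.597083·0.865689 = 422.890584
B₀ = V₀ − E₀ = 563.0527 − 422.890584 = 140.162116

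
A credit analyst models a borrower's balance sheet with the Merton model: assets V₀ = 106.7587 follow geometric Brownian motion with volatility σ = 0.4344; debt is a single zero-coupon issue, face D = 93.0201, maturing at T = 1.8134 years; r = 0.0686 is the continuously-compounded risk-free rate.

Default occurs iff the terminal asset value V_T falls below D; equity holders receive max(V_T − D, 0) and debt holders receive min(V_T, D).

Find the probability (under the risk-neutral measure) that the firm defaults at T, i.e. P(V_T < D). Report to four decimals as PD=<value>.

d₁ = [ln(V₀/D) + (r + σ²/2)T] / (σ√T)
   = [ln(106.7587/93.0201) + (0.0686 + 0.5·0.4344²)·1.8134] / (0.4344·√1.8134)
   = [0.137756 + 0.295497] / 0.584974 = 0.740635
d₂ = d₁ − σ√T = 0.740635 − 0.584974 = 0.155661
risk-neutral PD = N(−d₂) = N(-0.155661) = 0.438150

PD=0.4382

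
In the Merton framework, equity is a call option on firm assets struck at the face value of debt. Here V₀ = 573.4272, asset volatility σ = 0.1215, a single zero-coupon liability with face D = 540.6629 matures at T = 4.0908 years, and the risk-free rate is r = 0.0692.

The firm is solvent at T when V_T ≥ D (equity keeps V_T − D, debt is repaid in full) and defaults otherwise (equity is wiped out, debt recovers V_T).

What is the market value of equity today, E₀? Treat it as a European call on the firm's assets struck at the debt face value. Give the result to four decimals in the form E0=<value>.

d₁ = [ln(V₀/D) + (r + σ²/2)T] / (σ√T)
   = [ln(573.4272/540.6629) + (0.0692 + 0.5·0.1215²)·4.0908] / (0.1215·√4.0908)
   = [0.058835 + 0.313278] / 0.245743 = 1.514239
d₂ = d₁ − σ√T = 1.514239 − 0.245743 = 1.268497
N(d₁) = 0.935017,  N(d₂) = 0.897690,  e^(−rT) = 0.753457
E₀ = V₀·N(d₁) − D·e^(−rT)·N(d₂)
   = 573.4272·0.935017 − 540.6629·0.753457·0.897690 = 170.475953

E0=170.4760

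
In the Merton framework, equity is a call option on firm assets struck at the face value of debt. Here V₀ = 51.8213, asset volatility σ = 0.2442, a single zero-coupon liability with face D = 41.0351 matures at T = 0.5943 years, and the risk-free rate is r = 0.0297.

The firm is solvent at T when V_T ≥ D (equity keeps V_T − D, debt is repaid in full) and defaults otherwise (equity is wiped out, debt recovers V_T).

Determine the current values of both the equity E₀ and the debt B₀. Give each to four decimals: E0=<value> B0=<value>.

E0=11.8678 B0=39.9535

d₁ = [ln(V₀/D) + (r + σ²/2)T] / (σ√T)
   = [ln(51.8213/41.0351) + (0.0297 + 0.5·0.2442²)·0.5943] / (0.2442·√0.5943)
   = [0.233373 + 0.035371] / 0.188256 = 1.427548
d₂ = d₁ − σ√T = 1.427548 − 0.188256 = 1.239292
N(d₁) = 0.923289,  N(d₂) = 0.892381,  e^(−rT) = 0.982504
E₀ = V₀·N(d₁) − D·e^(−rT)·N(d₂)
   = 51.8213·0.923289 − 41.0351·0.982504·0.892381 = 11.867759
B₀ = V₀ − E₀ = 51.8213 − 11.867759 = 39.953541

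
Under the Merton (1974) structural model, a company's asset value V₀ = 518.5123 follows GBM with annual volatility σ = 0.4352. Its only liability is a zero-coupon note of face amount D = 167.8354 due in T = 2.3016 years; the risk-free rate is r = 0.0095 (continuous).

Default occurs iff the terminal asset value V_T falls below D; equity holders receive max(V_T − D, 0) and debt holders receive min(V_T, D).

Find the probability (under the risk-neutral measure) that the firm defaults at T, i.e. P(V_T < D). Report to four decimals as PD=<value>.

d₁ = [ln(V₀/D) + (r + σ²/2)T] / (σ√T)
   = [ln(518.5123/167.8354) + (0.0095 + 0.5·0.4352²)·2.3016] / (0.4352·√2.3016)
   = [1.127980 + 0.239826] / 0.660243 = 2.071670
d₂ = d₁ − σ√T = 2.071670 − 0.660243 = 1.411427
risk-neutral PD = N(−d₂) = N(-1.411427) = 0.079059

PD=0.0791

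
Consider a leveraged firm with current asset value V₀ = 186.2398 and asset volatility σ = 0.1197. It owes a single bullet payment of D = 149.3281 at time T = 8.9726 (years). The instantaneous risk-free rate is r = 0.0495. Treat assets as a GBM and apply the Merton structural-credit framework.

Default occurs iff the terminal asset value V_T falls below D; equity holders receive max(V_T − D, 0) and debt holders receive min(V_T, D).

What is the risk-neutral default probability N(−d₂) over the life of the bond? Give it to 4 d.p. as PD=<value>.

d₁ = [ln(V₀/D) + (r + σ²/2)T] / (σ√T)
   = [ln(186.2398/149.3281) + (0.0495 + 0.5·0.1197²)·8.9726] / (0.1197·√8.9726)
   = [0.220889 + 0.508424] / 0.358553 = 2.034045
d₂ = d₁ − σ√T = 2.034045 − 0.358553 = 1.675492
risk-neutral PD = N(−d₂) = N(-1.675492) = 0.046919

PD=0.0469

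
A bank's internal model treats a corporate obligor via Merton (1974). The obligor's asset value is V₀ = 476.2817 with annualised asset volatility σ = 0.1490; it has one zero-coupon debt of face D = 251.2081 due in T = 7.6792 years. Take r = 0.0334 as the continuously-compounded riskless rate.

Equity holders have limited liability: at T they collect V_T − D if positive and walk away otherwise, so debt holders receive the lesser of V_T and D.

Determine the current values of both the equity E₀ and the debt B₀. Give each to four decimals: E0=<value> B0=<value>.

d₁ = [ln(V₀/D) + (r + σ²/2)T] / (σ√T)
   = [ln(476.2817/251.2081) + (0.0334 + 0.5·0.1490²)·7.6792] / (0.1490·√7.6792)
   = [0.639728 + 0.341728] / 0.412899 = 2.376986
d₂ = d₁ − σ√T = 2.376986 − 0.412899 = 1.964086
N(d₁) = 0.991273,  N(d₂) = 0.975240,  e^(−rT) = 0.773766
E₀ = V₀·N(d₁) − D·e^(−rT)·N(d₂)
   = 476.2817·0.991273 − 251.2081·0.773766·0.975240 = 282.561392
B₀ = V₀ − E₀ = 476.2817 − 282.561392 = 193.720308

E0=282.5614 B0=193.7203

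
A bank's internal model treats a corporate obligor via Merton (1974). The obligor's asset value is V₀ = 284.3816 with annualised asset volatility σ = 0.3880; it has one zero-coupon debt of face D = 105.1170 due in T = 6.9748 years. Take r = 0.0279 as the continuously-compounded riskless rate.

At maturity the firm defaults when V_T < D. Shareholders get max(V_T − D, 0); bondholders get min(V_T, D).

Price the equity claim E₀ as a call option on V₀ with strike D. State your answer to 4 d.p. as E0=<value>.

d₁ = [ln(V₀/D) + (r + σ²/2)T] / (σ√T)
   = [ln(284.3816/105.1170) + (0.0279 + 0.5·0.3880²)·6.9748] / (0.3880·√6.9748)
   = [0.995243 + 0.719604] / 1.024702 = 1.673508
d₂ = d₁ − σ√T = 1.673508 − 1.024702 = 0.648806
N(d₁) = 0.952886,  N(d₂) = 0.741768,  e^(−rT) = 0.823166
E₀ = V₀·N(d₁) − D·e^(−rT)·N(d₂)
   = 284.3816·0.952886 − 105.1170·0.823166·0.741768 = 206.799051

E0=206.7991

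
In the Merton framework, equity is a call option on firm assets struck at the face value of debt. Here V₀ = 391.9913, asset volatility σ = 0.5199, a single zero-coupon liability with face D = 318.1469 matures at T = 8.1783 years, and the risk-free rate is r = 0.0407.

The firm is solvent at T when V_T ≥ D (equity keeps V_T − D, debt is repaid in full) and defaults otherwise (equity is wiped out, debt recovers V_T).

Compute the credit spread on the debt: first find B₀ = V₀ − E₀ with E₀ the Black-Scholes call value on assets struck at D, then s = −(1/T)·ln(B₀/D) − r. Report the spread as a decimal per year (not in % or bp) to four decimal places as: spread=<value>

d₁ = [ln(V₀/D) + (r + σ²/2)T] / (σ√T)
   = [ln(391.9913/318.1469) + (0.0407 + 0.5·0.5199²)·8.1783] / (0.5199·√8.1783)
   = [0.208726 + 1.438138] / 1.486796 = 1.107660
d₂ = d₁ − σ√T = 1.107660 − 1.486796 = -0.379136
N(d₁) = 0.865996,  N(d₂) = 0.352293,  e^(−rT) = 0.716873
E₀ = V₀·N(d₁) − D·e^(−rT)·N(d₂)
   = 391.9913·0.865996 − 318.1469·0.716873·0.352293 = 259.114880
B₀ = V₀ − E₀ = 391.9913 − 259.114880 = 132.876420
spread = −(1/T)·ln(B₀/D) − r = −(1/8.1783)·ln(132.876420/318.1469) − 0.0407 = 0.06605736

spread=0.0661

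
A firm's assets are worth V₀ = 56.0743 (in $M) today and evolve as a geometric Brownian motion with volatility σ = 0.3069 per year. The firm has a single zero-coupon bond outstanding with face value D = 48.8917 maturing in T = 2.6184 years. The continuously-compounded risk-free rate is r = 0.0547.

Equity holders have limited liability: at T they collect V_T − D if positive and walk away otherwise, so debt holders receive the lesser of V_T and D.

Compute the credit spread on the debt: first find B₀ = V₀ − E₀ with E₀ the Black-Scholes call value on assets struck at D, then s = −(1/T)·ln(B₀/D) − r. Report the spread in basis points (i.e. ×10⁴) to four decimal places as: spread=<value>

spread=404.1513

d₁ = [ln(V₀/D) + (r + σ²/2)T] / (σ√T)
   = [ln(56.0743/48.8917) + (0.0547 + 0.5·0.3069²)·2.6184] / (0.3069·√2.6184)
   = [0.137070 + 0.266537] / 0.496609 = 0.812725
d₂ = d₁ − σ√T = 0.812725 − 0.496609 = 0.316116
N(d₁) = 0.791812,  N(d₂) = 0.624043,  e^(−rT) = 0.866558
E₀ = V₀·N(d₁) − D·e^(−rT)·N(d₂)
   = 56.0743·0.791812 − 48.8917·0.866558·0.624043 = 17.961195
B₀ = V₀ − E₀ = 56.0743 − 17.961195 = 38.113105
spread = −(1/T)·ln(B₀/D) − r = −(1/2.6184)·ln(38.113105/48.8917) − 0.0547 = 0.04041513
in basis points: 0.04041513 × 10⁴ = 404.1513 bp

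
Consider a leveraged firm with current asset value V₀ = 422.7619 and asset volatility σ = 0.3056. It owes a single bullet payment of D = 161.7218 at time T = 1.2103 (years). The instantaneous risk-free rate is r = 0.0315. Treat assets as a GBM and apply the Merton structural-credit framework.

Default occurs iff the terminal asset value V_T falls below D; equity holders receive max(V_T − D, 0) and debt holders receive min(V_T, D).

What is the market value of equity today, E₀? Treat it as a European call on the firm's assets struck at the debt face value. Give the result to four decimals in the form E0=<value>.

E0=267.1256

d₁ = [ln(V₀/D) + (r + σ²/2)T] / (σ√T)
   = [ln(422.7619/161.7218) + (0.0315 + 0.5·0.3056²)·1.2103] / (0.3056·√1.2103)
   = [0.960932 + 0.094640] / 0.336202 = 3.139698
d₂ = d₁ − σ√T = 3.139698 − 0.336202 = 2.803497
N(d₁) = 0.999154,  N(d₂) = 0.997472,  e^(−rT) = 0.962593
E₀ = V₀·N(d₁) − D·e^(−rT)·N(d₂)
   = 422.7619·0.999154 − 161.7218·0.962593·0.997472 = 267.125589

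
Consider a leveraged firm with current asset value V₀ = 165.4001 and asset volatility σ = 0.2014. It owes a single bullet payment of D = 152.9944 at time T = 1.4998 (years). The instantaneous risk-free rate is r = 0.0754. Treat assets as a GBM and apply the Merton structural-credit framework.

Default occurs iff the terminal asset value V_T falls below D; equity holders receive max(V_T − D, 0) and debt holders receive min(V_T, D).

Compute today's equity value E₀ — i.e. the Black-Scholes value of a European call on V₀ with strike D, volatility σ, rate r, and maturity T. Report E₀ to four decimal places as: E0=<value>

E0=33.4042

d₁ = [ln(V₀/D) + (r + σ²/2)T] / (σ√T)
   = [ln(165.4001/152.9944) + (0.0754 + 0.5·0.2014²)·1.4998] / (0.2014·√1.4998)
   = [0.077966 + 0.143502] / 0.246647 = 0.897916
d₂ = d₁ − σ√T = 0.897916 − 0.246647 = 0.651269
N(d₁) = 0.815385,  N(d₂) = 0.742563,  e^(−rT) = 0.893075
E₀ = V₀·N(d₁) − D·e^(−rT)·N(d₂)
   = 165.4001·0.815385 − 152.9944·0.893075·0.742563 = 33.404236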